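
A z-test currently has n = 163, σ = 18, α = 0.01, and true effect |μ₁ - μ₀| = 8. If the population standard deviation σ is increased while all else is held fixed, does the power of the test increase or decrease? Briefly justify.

Power decreases: a larger σ inflates the standard error σ/√n, pulling the sampling distribution under H₁ back toward the critical value.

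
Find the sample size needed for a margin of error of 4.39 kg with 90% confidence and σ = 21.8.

n = (z*σ/E)² = (1.645×21.8/4.39)² = 66.7 → n = 67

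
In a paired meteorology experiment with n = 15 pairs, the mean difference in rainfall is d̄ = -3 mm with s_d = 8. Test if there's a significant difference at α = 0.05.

t = d̄/(s_d/√n) = -3/(8/√15) = -1.452. df = 14, critical t = ±2.145. Fail to reject H₀.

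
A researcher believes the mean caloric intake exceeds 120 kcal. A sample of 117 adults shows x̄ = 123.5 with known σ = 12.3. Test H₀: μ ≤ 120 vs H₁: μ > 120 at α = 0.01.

z = 3.078. Critical value: 2.33. Reject H₀.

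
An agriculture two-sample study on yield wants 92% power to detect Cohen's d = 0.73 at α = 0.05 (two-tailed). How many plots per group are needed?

z_{α/2} = 1.96, z_β = Φ⁻¹(0.92) = 1.405. For medium effect (d = 0.73): n per group = 2(z_{α/2} + z_β)²/d² = 2(1.96 + 1.405)²/0.73² = 42.5 → 43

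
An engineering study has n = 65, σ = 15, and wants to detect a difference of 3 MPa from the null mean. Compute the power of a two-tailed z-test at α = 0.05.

SE = σ/√n = 15/√65 = 1.861. Non-centrality λ = d/SE = 3/1.861 = 1.612. Power ≈ Φ(λ - z_{α/2}) = Φ(1.612 - 1.96) = Φ(-0.348) = 0.364.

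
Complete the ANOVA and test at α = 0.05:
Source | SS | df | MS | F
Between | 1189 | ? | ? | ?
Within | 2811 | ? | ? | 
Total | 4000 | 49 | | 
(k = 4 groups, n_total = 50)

df_between = 3, df_within = 46. MS_between = 396.33, MS_within = 61.11. F = 6.486, F_crit ≈ 2.807. Reject H₀.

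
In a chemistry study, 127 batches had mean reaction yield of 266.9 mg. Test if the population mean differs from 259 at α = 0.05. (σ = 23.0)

z = (x̄ - μ₀)/(σ/√n) = (266.9 - 259)/(23.0/√127) = 3.871. Critical value: ±1.96. Since |3.871| > 1.96, Reject H₀.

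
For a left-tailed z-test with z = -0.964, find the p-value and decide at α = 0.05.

p = P(Z < -0.964) = Φ(-0.964) ≈ 0.1675. Since p ≥ 0.05, fail to reject H₀ (not significant) at α = 0.05.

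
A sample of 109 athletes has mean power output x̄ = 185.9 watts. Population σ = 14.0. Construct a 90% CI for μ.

CI = x̄ ± z*(σ/√n) = 185.9 ± 1.645(14.0/√109) = 185.9 ± 2.21 = (183.69, 188.11)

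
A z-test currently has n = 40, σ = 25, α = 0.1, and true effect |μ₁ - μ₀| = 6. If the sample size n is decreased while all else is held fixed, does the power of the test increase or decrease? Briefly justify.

Power decreases: a smaller n inflates the standard error σ/√n, pulling the sampling distribution under H₁ back toward the critical value.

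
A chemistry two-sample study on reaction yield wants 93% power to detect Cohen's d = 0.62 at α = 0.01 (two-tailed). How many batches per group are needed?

z_{α/2} = 2.576, z_β = Φ⁻¹(0.93) = 1.476. For medium effect (d = 0.62): n per group = 2(z_{α/2} + z_β)²/d² = 2(2.576 + 1.476)²/0.62² = 85.4 → 86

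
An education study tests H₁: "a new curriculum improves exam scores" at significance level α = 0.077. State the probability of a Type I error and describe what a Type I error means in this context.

P(Type I error) = α = 0.077. A Type I error is rejecting H₀ when H₀ is actually true (false positive) — here, concluding that a new curriculum improves exam scores when in fact this is not the case. Consequence: adopting a curriculum that gives no real benefit — disruption for nothing.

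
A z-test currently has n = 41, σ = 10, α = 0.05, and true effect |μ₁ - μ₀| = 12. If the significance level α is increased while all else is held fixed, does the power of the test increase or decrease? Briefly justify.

Power increases: a larger α lowers the critical value, so more of the H₁ sampling distribution falls in the rejection region.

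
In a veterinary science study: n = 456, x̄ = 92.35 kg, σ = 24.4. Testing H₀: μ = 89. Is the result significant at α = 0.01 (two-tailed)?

z = (92.35 - 89)/(24.4/√456) = 2.932. Since |z| > 2.576, significant at α = 0.01.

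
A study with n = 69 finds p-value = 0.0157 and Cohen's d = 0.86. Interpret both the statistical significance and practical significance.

Statistically significant (p = 0.0157 < 0.05). Cohen's d = 0.86 indicates a large effect size. Both statistical and practical significance should be considered.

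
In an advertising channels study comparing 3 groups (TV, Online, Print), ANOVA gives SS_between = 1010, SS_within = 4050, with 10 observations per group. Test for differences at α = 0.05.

df_between = 2, df_within = 27. F = MS_between/MS_within = 505.0/150.0 = 3.367. F_crit ≈ 3.354. Reject H₀. At least one mean differs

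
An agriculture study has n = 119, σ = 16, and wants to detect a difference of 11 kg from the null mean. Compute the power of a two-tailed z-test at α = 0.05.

SE = σ/√n = 16/√119 = 1.467. Non-centrality λ = d/SE = 11/1.467 = 7.5. Power ≈ Φ(λ - z_{α/2}) = Φ(7.5 - 1.96) = Φ(5.54) = 1.0.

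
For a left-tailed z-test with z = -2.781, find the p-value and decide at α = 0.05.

p = P(Z < -2.781) = Φ(-2.781) ≈ 0.0027. Since p < 0.05, reject H₀ (significant) at α = 0.05.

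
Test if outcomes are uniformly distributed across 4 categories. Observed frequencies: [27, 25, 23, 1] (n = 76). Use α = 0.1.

Expected = 19 each. χ² = Σ(O-E)²/E = 23.158. df = 3, critical value = 6.251. Reject H₀.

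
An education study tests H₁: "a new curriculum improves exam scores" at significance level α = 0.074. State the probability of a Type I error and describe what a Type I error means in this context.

P(Type I error) = α = 0.074. A Type I error is rejecting H₀ when H₀ is actually true (false positive) — here, concluding that a new curriculum improves exam scores when in fact this is not the case. Consequence: adopting a curriculum that gives no real benefit — disruption for nothing.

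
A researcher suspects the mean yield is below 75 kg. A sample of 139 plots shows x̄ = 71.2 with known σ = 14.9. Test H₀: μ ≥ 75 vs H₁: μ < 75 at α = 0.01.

z = -3.007. Critical value: -2.33. Reject H₀.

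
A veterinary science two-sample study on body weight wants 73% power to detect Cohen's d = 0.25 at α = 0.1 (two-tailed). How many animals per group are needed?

z_{α/2} = 1.645, z_β = Φ⁻¹(0.73) = 0.613. For small effect (d = 0.25): n per group = 2(z_{α/2} + z_β)²/d² = 2(1.645 + 0.613)²/0.25² = 163.2 → 164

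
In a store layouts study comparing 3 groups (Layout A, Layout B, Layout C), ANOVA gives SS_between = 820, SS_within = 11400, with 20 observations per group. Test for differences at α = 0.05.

df_between = 2, df_within = 57. F = MS_between/MS_within = 410.0/200.0 = 2.05. F_crit ≈ 3.159. Fail to reject H₀.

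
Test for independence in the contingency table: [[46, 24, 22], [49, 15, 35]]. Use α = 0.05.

χ² = 4.887. df = 2, critical = 5.991. Fail to reject H₀. No evidence of dependence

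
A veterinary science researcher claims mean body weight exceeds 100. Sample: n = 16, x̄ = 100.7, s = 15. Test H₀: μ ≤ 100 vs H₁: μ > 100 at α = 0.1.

t = (100.7 - 100)/(15/√16) = 0.187, df = 15. Critical t = 1.341. Fail to reject H₀.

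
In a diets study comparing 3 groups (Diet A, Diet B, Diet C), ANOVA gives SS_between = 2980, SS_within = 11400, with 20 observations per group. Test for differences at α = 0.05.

df_between = 2, df_within = 57. F = MS_between/MS_within = 1490.0/200.0 = 7.45. F_crit ≈ 3.159. Reject H₀. At least one mean differs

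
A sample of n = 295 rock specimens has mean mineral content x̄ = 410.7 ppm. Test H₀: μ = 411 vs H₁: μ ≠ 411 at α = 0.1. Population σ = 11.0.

z = (x̄ - μ₀)/(σ/√n) = (410.7 - 411)/(11.0/√295) = -0.468. Critical value: ±1.645. Since |-0.468| ≤ 1.645, Fail to reject H₀.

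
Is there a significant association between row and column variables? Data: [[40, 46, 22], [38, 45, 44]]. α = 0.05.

χ² = 5.898. df = 2, critical = 5.991. Fail to reject H₀. No evidence of dependence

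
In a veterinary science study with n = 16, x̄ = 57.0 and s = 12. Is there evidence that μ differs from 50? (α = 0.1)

t = (x̄ - μ₀)/(s/√n) = (57.0 - 50)/(12/√16) = 2.333. df = 15, critical t = ±1.753. Reject H₀.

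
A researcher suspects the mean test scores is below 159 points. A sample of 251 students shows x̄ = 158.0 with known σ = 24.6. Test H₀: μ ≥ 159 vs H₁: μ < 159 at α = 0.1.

z = -0.644. Critical value: -1.28. Fail to reject H₀.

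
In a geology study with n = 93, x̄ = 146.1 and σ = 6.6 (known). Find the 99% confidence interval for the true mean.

CI = x̄ ± z*(σ/√n) = 146.1 ± 2.576(6.6/√93) = 146.1 ± 1.76 = (144.34, 147.86)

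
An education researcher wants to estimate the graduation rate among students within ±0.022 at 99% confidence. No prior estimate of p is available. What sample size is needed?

Conservative approach: use p = 0.5 (maximizes p(1-p) = 0.25). n = z²(0.25)/E² = 2.576²×0.25/0.022² = 3427.6 → n = 3428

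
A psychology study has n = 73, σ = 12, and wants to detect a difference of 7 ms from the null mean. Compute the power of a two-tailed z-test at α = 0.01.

SE = σ/√n = 12/√73 = 1.404. Non-centrality λ = d/SE = 7/1.404 = 4.984. Power ≈ Φ(λ - z_{α/2}) = Φ(4.984 - 2.576) = Φ(2.408) = 0.992.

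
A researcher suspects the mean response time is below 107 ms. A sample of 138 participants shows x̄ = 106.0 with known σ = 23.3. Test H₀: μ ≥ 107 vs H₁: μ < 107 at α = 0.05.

z = -0.504. Critical value: -1.645. Fail to reject H₀.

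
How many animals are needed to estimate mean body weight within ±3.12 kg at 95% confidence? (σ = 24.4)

n = (z*σ/E)² = (1.96×24.4/3.12)² = 235.0 → n = 235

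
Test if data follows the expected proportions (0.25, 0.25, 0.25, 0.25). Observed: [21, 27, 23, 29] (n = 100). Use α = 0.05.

Expected: [25.0, 25.0, 25.0, 25.0]. χ² = 1.6. df = 3, critical = 7.815. Fail to reject H₀.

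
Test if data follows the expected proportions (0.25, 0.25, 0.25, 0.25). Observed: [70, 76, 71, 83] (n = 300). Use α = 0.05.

Expected: [75.0, 75.0, 75.0, 75.0]. χ² = 1.413. df = 3, critical = 7.815. Fail to reject H₀.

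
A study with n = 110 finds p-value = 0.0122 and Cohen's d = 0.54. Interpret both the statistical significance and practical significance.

Statistically significant (p = 0.0122 < 0.05). Cohen's d = 0.54 indicates a medium effect size. Both statistical and practical significance should be considered.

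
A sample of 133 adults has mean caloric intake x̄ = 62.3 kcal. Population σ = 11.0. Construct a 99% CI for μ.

CI = x̄ ± z*(σ/√n) = 62.3 ± 2.576(11.0/√133) = 62.3 ± 2.46 = (59.84, 64.76)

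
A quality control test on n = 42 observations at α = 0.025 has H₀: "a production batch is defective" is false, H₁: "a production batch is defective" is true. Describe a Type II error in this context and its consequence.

Type II error: failing to reject H₀ when it is false — concluding that a production batch is defective is not supported when in fact it is. Consequence: shipping a defective batch — faulty products reach customers.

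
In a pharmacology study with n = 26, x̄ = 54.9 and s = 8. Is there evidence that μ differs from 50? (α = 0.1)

t = (x̄ - μ₀)/(s/√n) = (54.9 - 50)/(8/√26) = 3.123. df = 25, critical t = ±1.708. Reject H₀.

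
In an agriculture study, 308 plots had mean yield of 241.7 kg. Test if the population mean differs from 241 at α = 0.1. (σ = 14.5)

z = (x̄ - μ₀)/(σ/√n) = (241.7 - 241)/(14.5/√308) = 0.847. Critical value: ±1.645. Since |0.847| ≤ 1.645, Fail to reject H₀.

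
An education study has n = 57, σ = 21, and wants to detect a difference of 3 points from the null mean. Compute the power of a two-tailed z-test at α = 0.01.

SE = σ/√n = 21/√57 = 2.782. Non-centrality λ = d/SE = 3/2.782 = 1.079. Power ≈ Φ(λ - z_{α/2}) = Φ(1.079 - 2.576) = Φ(-1.497) = 0.067.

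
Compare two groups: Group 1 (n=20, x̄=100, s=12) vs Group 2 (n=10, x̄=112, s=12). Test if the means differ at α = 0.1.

Pooled sp = 12.0. t = -2.582, df = 28. Critical t = ±1.701. Reject H₀.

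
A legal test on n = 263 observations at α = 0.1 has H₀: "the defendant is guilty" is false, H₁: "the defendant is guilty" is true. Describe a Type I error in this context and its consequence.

Type I error: rejecting H₀ when it is true — concluding that the defendant is guilty when in fact it is not. Consequence: convicting an innocent person.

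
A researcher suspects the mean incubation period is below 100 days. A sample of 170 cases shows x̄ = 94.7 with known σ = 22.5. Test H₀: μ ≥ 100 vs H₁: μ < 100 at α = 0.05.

z = -3.071. Critical value: -1.645. Reject H₀.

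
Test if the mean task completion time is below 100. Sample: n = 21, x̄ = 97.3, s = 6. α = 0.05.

t = (97.3 - 100)/(6/√21) = -2.062, df = 20. Critical t = -1.725. Reject H₀.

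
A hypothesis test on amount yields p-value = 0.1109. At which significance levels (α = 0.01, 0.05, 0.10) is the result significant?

p = 0.1109. Not significant at any of the given levels.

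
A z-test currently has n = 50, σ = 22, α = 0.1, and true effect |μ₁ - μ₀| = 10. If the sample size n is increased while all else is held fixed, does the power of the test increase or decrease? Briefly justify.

Power increases: a larger n shrinks the standard error σ/√n, moving the sampling distribution under H₁ further from the critical value.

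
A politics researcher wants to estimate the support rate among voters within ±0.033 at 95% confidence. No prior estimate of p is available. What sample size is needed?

Conservative approach: use p = 0.5 (maximizes p(1-p) = 0.25). n = z²(0.25)/E² = 1.96²×0.25/0.033² = 881.9 → n = 882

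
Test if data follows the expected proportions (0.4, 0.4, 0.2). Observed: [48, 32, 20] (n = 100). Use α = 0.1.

Expected: [40.0, 40.0, 20.0]. χ² = 3.2. df = 2, critical = 4.605. Fail to reject H₀.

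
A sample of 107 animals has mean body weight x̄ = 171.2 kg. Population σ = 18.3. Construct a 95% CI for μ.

CI = x̄ ± z*(σ/√n) = 171.2 ± 1.96(18.3/√107) = 171.2 ± 3.47 = (167.73, 174.67)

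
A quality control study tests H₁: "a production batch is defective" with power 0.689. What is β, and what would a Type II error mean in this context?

β = 1 - power = 1 - 0.689 = 0.311. A Type II error is failing to reject H₀ when H₀ is false (false negative) — here, failing to conclude that a production batch is defective when in fact it is true. Consequence: shipping a defective batch — faulty products reach customers.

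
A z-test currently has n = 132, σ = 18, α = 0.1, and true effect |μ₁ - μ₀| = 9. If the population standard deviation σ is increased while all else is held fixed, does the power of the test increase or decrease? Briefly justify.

Power decreases: a larger σ inflates the standard error σ/√n, pulling the sampling distribution under H₁ back toward the critical value.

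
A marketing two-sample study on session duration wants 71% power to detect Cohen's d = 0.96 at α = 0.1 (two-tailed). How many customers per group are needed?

z_{α/2} = 1.645, z_β = Φ⁻¹(0.71) = 0.553. For large effect (d = 0.96): n per group = 2(z_{α/2} + z_β)²/d² = 2(1.645 + 0.553)²/0.96² = 10.5 → 11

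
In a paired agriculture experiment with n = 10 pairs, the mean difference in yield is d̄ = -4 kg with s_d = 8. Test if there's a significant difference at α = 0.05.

t = d̄/(s_d/√n) = -4/(8/√10) = -1.581. df = 9, critical t = ±2.262. Fail to reject H₀.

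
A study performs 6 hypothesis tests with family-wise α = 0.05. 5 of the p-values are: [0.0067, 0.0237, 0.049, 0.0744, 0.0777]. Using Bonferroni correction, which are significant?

Bonferroni α = 0.05/6 = 0.00833. Significant p-values: [0.0067]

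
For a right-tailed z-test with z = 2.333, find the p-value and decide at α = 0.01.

p = P(Z > 2.333) = 1 - Φ(2.333) ≈ 0.0098. Since p < 0.01, reject H₀ (significant) at α = 0.01.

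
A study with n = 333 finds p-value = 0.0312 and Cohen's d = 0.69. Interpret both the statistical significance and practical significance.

Statistically significant (p = 0.0312 < 0.05). Cohen's d = 0.69 indicates a medium effect size. Both statistical and practical significance should be considered.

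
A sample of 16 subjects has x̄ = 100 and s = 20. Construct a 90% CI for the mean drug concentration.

CI = x̄ ± t*(s/√n) = 100 ± 1.753(20/√16) = (91.23, 108.77)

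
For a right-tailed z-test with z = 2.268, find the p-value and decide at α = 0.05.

p = P(Z > 2.268) = 1 - Φ(2.268) ≈ 0.0117. Since p < 0.05, reject H₀ (significant) at α = 0.05.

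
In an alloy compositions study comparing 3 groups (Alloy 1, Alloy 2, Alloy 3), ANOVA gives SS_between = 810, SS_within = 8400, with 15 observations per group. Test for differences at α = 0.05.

df_between = 2, df_within = 42. F = MS_between/MS_within = 405.0/200.0 = 2.025. F_crit ≈ 3.22. Fail to reject H₀.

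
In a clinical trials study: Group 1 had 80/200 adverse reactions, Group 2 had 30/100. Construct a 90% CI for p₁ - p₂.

p̂₁ = 0.4, p̂₂ = 0.3. Difference = 0.1. CI = (0.006, 0.194)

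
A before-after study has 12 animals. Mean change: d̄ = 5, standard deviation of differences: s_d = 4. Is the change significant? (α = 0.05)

t = d̄/(s_d/√n) = 5/(4/√12) = 4.33. df = 11, critical t = ±2.201. Reject H₀.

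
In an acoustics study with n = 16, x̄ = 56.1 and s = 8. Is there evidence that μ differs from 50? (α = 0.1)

t = (x̄ - μ₀)/(s/√n) = (56.1 - 50)/(8/√16) = 3.05. df = 15, critical t = ±1.753. Reject H₀.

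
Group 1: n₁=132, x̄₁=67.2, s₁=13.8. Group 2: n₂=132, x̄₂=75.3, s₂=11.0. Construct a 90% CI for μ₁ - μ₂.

Difference = -8.1. SE = √(13.8²/132 + 11.0²/132) = 1.536. CI = (-10.63, -5.57)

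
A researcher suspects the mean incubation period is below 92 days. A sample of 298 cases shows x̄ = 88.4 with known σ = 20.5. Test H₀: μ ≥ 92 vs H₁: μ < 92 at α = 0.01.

z = -3.031. Critical value: -2.33. Reject H₀.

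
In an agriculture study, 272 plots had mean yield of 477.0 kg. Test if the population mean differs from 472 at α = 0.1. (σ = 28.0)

z = (x̄ - μ₀)/(σ/√n) = (477.0 - 472)/(28.0/√272) = 2.945. Critical value: ±1.645. Since |2.945| > 1.645, Reject H₀.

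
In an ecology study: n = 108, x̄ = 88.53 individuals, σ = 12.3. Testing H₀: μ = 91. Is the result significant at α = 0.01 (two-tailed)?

z = (88.53 - 91)/(12.3/√108) = -2.087. Since |z| ≤ 2.576, not significant at α = 0.01.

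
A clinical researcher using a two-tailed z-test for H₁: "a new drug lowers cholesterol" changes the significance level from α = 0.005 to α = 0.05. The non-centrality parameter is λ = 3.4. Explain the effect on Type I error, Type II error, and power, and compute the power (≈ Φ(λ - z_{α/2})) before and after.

Increasing α from 0.005 to 0.05:
• Type I error rate increases (α is the Type I rate by definition).
• Critical value moves from z_{α/2} = 2.807 to 1.96, so power = Φ(λ - z_{α/2}) goes from Φ(3.4 - 2.807) = 0.723 to Φ(3.4 - 1.96) = 0.925.
• Type II error rate β = 1 - power therefore decreases (0.277 → 0.075).
Appropriate when false negatives are costly — here, shelving an effective drug — patients miss out on a treatment that would have helped.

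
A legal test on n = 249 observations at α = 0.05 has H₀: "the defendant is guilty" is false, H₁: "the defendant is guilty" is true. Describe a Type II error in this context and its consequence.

Type II error: failing to reject H₀ when it is false — concluding that the defendant is guilty is not supported when in fact it is. Consequence: acquitting a guilty person.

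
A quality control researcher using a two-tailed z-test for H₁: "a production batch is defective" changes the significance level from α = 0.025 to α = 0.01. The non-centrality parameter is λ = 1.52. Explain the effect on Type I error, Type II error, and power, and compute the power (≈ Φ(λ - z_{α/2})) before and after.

Decreasing α from 0.025 to 0.01:
• Type I error rate decreases (α is the Type I rate by definition).
• Critical value moves from z_{α/2} = 2.241 to 2.576, so power = Φ(λ - z_{α/2}) goes from Φ(1.52 - 2.241) = 0.235 to Φ(1.52 - 2.576) = 0.145.
• Type II error rate β = 1 - power therefore increases (0.765 → 0.855).
Appropriate when false positives are costly — here, scrapping a good batch — wasted material and cost for no reason.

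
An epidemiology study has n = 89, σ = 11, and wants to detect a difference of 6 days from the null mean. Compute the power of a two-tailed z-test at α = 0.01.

SE = σ/√n = 11/√89 = 1.166. Non-centrality λ = d/SE = 6/1.166 = 5.146. Power ≈ Φ(λ - z_{α/2}) = Φ(5.146 - 2.576) = Φ(2.57) = 0.995.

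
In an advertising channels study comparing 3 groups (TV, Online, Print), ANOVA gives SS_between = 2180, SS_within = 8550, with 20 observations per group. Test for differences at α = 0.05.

df_between = 2, df_within = 57. F = MS_between/MS_within = 1090.0/150.0 = 7.267. F_crit ≈ 3.159. Reject H₀. At least one mean differs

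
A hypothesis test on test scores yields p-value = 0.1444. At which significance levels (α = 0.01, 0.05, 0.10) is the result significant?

p = 0.1444. Not significant at any of the given levels.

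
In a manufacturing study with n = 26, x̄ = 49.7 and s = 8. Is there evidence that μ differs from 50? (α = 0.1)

t = (x̄ - μ₀)/(s/√n) = (49.7 - 50)/(8/√26) = -0.191. df = 25, critical t = ±1.708. Fail to reject H₀.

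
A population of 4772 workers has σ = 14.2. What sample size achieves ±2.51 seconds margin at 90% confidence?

Without FPC: n₀ = (1.645×14.2/2.51)² = 86.609. With FPC: n = n₀N/(n₀+N-1) = 85.1 → n = 86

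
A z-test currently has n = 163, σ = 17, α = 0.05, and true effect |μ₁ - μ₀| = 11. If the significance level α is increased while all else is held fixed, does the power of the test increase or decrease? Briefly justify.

Power increases: a larger α lowers the critical value, so more of the H₁ sampling distribution falls in the rejection region.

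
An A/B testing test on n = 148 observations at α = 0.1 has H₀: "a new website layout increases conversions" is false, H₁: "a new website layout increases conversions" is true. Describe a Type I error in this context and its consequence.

Type I error: rejecting H₀ when it is true — concluding that a new website layout increases conversions when in fact it is not. Consequence: rolling out a layout that doesn't actually help — wasted engineering effort.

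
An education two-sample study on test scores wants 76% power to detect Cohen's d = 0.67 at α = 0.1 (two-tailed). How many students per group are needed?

z_{α/2} = 1.645, z_β = Φ⁻¹(0.76) = 0.706. For medium effect (d = 0.67): n per group = 2(z_{α/2} + z_β)²/d² = 2(1.645 + 0.706)²/0.67² = 24.6 → 25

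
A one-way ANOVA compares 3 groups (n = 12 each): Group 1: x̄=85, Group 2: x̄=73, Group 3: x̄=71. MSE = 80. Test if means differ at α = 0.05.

Grand mean = 76.33. SS_between = 1376.0, MS_between = 688.0. F = 8.6, F_crit ≈ 3.285. Reject H₀.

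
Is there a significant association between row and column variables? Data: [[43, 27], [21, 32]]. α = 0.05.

χ² = 5.746. df = 1, critical = 3.841. Reject H₀. Variables are dependent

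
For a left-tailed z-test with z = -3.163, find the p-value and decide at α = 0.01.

p = P(Z < -3.163) = Φ(-3.163) ≈ 0.0008. Since p < 0.01, reject H₀ (significant) at α = 0.01.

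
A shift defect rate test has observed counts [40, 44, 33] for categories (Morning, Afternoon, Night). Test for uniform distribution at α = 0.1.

Expected = 39 each. χ² = Σ(O-E)²/E = 1.59. df = 2, critical value = 4.605. Fail to reject H₀.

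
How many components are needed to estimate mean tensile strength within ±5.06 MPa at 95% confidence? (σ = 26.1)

n = (z*σ/E)² = (1.96×26.1/5.06)² = 102.2 → n = 103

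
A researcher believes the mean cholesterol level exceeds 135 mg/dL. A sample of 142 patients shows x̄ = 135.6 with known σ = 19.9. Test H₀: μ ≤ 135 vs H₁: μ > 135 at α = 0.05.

z = 0.359. Critical value: 1.645. Fail to reject H₀.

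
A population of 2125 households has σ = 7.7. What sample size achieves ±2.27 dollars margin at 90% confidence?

Without FPC: n₀ = (1.645×7.7/2.27)² = 31.136. With FPC: n = n₀N/(n₀+N-1) = 30.7 → n = 31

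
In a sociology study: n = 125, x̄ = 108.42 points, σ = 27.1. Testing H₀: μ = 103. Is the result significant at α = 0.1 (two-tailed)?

z = (108.42 - 103)/(27.1/√125) = 2.236. Since |z| > 1.645, significant at α = 0.1.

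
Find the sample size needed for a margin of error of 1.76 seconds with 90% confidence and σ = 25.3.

n = (z*σ/E)² = (1.645×25.3/1.76)² = 559.2 → n = 560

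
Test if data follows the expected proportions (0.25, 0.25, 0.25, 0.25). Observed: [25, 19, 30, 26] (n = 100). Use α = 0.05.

Expected: [25.0, 25.0, 25.0, 25.0]. χ² = 2.48. df = 3, critical = 7.815. Fail to reject H₀.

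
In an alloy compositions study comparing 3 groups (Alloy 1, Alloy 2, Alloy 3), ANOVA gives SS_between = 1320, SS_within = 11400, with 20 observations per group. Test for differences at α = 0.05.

df_between = 2, df_within = 57. F = MS_between/MS_within = 660.0/200.0 = 3.3. F_crit ≈ 3.159. Reject H₀. At least one mean differs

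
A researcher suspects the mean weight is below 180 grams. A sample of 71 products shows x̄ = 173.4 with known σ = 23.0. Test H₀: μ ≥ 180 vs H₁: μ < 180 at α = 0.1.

z = -2.418. Critical value: -1.28. Reject H₀.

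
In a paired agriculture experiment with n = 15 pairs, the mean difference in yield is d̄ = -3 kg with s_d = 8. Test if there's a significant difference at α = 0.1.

t = d̄/(s_d/√n) = -3/(8/√15) = -1.452. df = 14, critical t = ±1.761. Fail to reject H₀.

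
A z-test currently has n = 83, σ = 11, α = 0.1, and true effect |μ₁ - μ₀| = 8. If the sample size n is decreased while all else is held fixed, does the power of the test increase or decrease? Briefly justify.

Power decreases: a smaller n inflates the standard error σ/√n, pulling the sampling distribution under H₁ back toward the critical value.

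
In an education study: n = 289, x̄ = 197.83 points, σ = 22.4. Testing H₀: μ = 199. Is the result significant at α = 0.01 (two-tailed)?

z = (197.83 - 199)/(22.4/√289) = -0.888. Since |z| ≤ 2.576, not significant at α = 0.01.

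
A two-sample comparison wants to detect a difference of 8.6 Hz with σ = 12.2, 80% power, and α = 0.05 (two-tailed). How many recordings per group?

n per group = 2(z_α/2 + z_β)²σ²/d² = 2×(1.96 + 0.84)²×12.2²/8.6² = 31.6 → n = 32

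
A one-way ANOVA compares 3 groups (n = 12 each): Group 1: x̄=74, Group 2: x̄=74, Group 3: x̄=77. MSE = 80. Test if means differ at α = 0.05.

Grand mean = 75.0. SS_between = 72.0, MS_between = 36.0. F = 0.45, F_crit ≈ 3.285. Fail to reject H₀.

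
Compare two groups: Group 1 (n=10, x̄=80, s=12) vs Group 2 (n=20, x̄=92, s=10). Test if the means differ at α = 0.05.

Pooled sp = 10.68. t = -2.9, df = 28. Critical t = ±2.048. Reject H₀.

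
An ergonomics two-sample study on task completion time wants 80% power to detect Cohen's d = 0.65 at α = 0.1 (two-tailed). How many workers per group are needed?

z_{α/2} = 1.645, z_β = Φ⁻¹(0.8) = 0.842. For medium effect (d = 0.65): n per group = 2(z_{α/2} + z_β)²/d² = 2(1.645 + 0.842)²/0.65² = 29.3 → 30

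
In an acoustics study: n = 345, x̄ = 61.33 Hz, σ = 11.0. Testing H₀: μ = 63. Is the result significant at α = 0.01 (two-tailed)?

z = (61.33 - 63)/(11.0/√345) = -2.82. Since |z| > 2.576, significant at α = 0.01.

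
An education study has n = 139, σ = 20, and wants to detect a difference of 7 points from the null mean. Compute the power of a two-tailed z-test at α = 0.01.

SE = σ/√n = 20/√139 = 1.696. Non-centrality λ = d/SE = 7/1.696 = 4.126. Power ≈ Φ(λ - z_{α/2}) = Φ(4.126 - 2.576) = Φ(1.55) = 0.939.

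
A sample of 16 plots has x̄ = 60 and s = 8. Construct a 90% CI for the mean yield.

CI = x̄ ± t*(s/√n) = 60 ± 1.753(8/√16) = (56.49, 63.51)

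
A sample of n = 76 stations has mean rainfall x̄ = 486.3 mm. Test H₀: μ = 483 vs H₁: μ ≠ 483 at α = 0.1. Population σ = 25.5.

z = (x̄ - μ₀)/(σ/√n) = (486.3 - 483)/(25.5/√76) = 1.128. Critical value: ±1.645. Since |1.128| ≤ 1.645, Fail to reject H₀.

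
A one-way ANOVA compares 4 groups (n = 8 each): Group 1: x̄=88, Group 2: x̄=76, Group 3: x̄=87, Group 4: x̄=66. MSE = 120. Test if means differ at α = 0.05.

Grand mean = 79.25. SS_between = 2582.0, MS_between = 860.67. F = 7.172, F_crit ≈ 2.947. Reject H₀.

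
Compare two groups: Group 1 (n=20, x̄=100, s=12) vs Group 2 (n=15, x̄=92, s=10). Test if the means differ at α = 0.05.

Pooled sp = 11.2. t = 2.092, df = 33. Critical t = ±2.035. Reject H₀.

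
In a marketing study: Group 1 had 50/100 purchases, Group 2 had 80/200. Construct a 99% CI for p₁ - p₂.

p̂₁ = 0.5, p̂₂ = 0.4. Difference = 0.1. CI = (-0.057, 0.257)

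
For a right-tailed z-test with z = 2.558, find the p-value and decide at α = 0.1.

p = P(Z > 2.558) = 1 - Φ(2.558) ≈ 0.0053. Since p < 0.1, reject H₀ (significant) at α = 0.1.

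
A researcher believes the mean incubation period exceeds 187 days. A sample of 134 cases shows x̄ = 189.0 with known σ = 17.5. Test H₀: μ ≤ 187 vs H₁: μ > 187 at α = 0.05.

z = 1.323. Critical value: 1.645. Fail to reject H₀.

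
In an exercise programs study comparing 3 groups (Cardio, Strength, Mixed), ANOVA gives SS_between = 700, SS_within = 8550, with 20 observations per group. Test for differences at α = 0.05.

df_between = 2, df_within = 57. F = MS_between/MS_within = 350.0/150.0 = 2.333. F_crit ≈ 3.159. Fail to reject H₀.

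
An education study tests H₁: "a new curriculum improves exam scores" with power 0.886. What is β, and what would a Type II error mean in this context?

β = 1 - power = 1 - 0.886 = 0.114. A Type II error is failing to reject H₀ when H₀ is false (false negative) — here, failing to conclude that a new curriculum improves exam scores when in fact it is true. Consequence: keeping the old curriculum when the new one would have helped students.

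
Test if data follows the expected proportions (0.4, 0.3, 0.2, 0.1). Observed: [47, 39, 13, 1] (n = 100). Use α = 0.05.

Expected: [40.0, 30.0, 20.0, 10.0]. χ² = 14.475. df = 3, critical = 7.815. Reject H₀.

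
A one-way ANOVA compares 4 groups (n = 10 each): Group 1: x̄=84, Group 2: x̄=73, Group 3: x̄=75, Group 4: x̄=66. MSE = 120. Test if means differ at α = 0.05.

Grand mean = 74.5. SS_between = 1650.0, MS_between = 550.0. F = 4.583, F_crit ≈ 2.866. Reject H₀.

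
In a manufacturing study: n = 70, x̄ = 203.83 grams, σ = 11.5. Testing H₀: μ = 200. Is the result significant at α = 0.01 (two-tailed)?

z = (203.83 - 200)/(11.5/√70) = 2.786. Since |z| > 2.576, significant at α = 0.01.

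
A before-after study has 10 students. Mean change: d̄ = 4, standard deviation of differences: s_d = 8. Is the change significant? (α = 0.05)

t = d̄/(s_d/√n) = 4/(8/√10) = 1.581. df = 9, critical t = ±2.262. Fail to reject H₀.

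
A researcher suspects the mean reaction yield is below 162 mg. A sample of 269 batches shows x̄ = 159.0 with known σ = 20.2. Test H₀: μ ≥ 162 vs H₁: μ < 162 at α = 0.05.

z = -2.436. Critical value: -1.645. Reject H₀.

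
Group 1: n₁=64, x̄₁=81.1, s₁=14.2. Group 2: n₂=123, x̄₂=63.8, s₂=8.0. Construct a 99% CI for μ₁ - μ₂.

Difference = 17.3. SE = √(14.2²/64 + 8.0²/123) = 1.916. CI = (12.36, 22.24)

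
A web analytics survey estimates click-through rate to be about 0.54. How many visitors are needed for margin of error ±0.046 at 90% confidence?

n = z²p(1-p)/E² = 1.645²×0.54×0.46/0.046² = 317.7 → n = 318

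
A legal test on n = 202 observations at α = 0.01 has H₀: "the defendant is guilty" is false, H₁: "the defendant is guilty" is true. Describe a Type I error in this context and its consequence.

Type I error: rejecting H₀ when it is true — concluding that the defendant is guilty when in fact it is not. Consequence: convicting an innocent person.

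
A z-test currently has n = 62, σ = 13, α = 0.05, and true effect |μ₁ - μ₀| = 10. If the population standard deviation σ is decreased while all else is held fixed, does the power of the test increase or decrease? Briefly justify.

Power increases: a smaller σ shrinks the standard error σ/√n, moving the sampling distribution under H₁ further from the critical value.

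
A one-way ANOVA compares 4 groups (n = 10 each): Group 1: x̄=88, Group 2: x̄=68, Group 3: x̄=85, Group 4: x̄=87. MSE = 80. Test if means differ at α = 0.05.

Grand mean = 82.0. SS_between = 2660.0, MS_between = 886.67. F = 11.083, F_crit ≈ 2.866. Reject H₀.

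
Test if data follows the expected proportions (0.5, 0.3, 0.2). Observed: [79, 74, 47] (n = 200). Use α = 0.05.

Expected: [100.0, 60.0, 40.0]. χ² = 8.902. df = 2, critical = 5.991. Reject H₀.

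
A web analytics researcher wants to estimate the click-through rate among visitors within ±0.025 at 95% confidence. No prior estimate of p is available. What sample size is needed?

Conservative approach: use p = 0.5 (maximizes p(1-p) = 0.25). n = z²(0.25)/E² = 1.96²×0.25/0.025² = 1536.6 → n = 1537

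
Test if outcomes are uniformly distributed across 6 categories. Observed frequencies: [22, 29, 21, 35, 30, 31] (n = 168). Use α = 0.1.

Expected = 28 each. χ² = Σ(O-E)²/E = 5.286. df = 5, critical value = 9.236. Fail to reject H₀.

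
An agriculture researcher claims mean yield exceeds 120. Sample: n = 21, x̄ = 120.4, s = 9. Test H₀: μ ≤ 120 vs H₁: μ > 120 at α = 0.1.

t = (120.4 - 120)/(9/√21) = 0.204, df = 20. Critical t = 1.325. Fail to reject H₀.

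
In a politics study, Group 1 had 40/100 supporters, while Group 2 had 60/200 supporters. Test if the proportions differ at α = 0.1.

p̂₁ = 0.4, p̂₂ = 0.3, pooled p̂ = 0.333. z = 1.732. Critical: ±1.645. Reject H₀.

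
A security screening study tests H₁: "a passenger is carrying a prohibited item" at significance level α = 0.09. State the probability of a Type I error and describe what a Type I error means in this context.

P(Type I error) = α = 0.09. A Type I error is rejecting H₀ when H₀ is actually true (false positive) — here, concluding that a passenger is carrying a prohibited item when in fact this is not the case. Consequence: detaining an innocent passenger — delay and inconvenience.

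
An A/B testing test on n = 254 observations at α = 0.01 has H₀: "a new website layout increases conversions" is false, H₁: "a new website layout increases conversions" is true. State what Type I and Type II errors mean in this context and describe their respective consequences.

Type I (false positive): concluding that a new website layout increases conversions when it is not — rolling out a layout that doesn't actually help — wasted engineering effort. Type II (false negative): failing to conclude that a new website layout increases conversions when it is — discarding a layout that would have improved conversions — lost revenue. Which is costlier depends on domain priorities and is a judgement call rather than a statistical fact.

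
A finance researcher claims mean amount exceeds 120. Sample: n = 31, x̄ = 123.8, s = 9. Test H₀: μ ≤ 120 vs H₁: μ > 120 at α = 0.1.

t = (123.8 - 120)/(9/√31) = 2.351, df = 30. Critical t = 1.31. Reject H₀.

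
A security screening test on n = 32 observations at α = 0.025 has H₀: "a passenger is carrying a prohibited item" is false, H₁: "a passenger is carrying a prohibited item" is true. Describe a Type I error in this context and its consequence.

Type I error: rejecting H₀ when it is true — concluding that a passenger is carrying a prohibited item when in fact it is not. Consequence: detaining an innocent passenger — delay and inconvenience.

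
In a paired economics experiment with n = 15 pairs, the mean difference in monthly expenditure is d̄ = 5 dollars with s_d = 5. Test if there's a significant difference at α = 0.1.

t = d̄/(s_d/√n) = 5/(5/√15) = 3.873. df = 14, critical t = ±1.761. Reject H₀.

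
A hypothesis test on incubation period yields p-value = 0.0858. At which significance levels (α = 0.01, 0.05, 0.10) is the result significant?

p = 0.0858. Significant at: α = 0.1.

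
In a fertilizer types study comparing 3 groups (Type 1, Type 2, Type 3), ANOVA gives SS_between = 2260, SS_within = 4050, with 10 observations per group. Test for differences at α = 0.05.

df_between = 2, df_within = 27. F = MS_between/MS_within = 1130.0/150.0 = 7.533. F_crit ≈ 3.354. Reject H₀. At least one mean differs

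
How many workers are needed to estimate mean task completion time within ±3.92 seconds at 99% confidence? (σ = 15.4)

n = (z*σ/E)² = (2.576×15.4/3.92)² = 102.4 → n = 103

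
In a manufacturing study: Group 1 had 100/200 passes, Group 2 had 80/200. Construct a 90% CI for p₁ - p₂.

p̂₁ = 0.5, p̂₂ = 0.4. Difference = 0.1. CI = (0.019, 0.181)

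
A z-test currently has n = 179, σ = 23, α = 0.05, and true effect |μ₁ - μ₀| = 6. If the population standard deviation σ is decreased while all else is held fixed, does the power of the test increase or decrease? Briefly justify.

Power increases: a smaller σ shrinks the standard error σ/√n, moving the sampling distribution under H₁ further from the critical value.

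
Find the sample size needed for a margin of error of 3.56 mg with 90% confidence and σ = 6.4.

n = (z*σ/E)² = (1.645×6.4/3.56)² = 8.7 → n = 9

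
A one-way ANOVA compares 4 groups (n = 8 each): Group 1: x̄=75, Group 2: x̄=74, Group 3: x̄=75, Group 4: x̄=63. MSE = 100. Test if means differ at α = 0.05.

Grand mean = 71.75. SS_between = 822.0, MS_between = 274.0. F = 2.74, F_crit ≈ 2.947. Fail to reject H₀.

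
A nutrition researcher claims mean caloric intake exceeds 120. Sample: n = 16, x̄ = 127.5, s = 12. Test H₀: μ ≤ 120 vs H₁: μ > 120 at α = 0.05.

t = (127.5 - 120)/(12/√16) = 2.5, df = 15. Critical t = 1.753. Reject H₀.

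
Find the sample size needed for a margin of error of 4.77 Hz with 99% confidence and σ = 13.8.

n = (z*σ/E)² = (2.576×13.8/4.77)² = 55.5 → n = 56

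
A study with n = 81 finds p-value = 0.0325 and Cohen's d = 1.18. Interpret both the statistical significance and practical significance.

Statistically significant (p = 0.0325 < 0.05). Cohen's d = 1.18 indicates a large effect size. Both statistical and practical significance should be considered.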